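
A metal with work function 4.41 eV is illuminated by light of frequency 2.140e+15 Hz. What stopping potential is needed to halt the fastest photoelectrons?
4.4403 V

The stopping potential V_s satisfies: eV_s = KE_max

First, find KE_max using Einstein's equation:
E_photon = hf = (6.626×10⁻³⁴ J·s)(2.140e+15 Hz) = 8.8503 eV
KE_max = E_photon - φ = 8.8503 - 4.41 = 4.4403 eV

Since eV_s = KE_max:
V_s = KE_max/e = 4.4403 V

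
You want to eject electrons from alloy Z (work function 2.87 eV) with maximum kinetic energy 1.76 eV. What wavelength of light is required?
267.78 nm

From Einstein's equation: KE_max = hc/λ - φ

Rearranging for λ:
hc/λ = KE_max + φ
λ = hc/(KE_max + φ)

Required photon energy:
E_photon = KE_max + φ = 1.76 + 2.87 = 4.63 eV

Required wavelength:
λ = hc/E_photon = (6.626×10⁻³⁴)(3×10⁸) / (4.63 × 1.602×10⁻¹⁹)
λ = 267.78 nm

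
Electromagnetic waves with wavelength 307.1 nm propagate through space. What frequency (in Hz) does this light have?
9.7620e+14 Hz

Using the wave equation: c = fλ

Solving for frequency:
f = c/λ = (3×10⁸ m/s) / (307.1×10⁻⁹ m)
f = 9.7620e+14 Hz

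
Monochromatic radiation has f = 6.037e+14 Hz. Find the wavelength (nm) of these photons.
496.59 nm

Using the wave equation: c = fλ

Solving for wavelength:
λ = c/f = (3×10⁸ m/s) / (6.037e+14 Hz)
λ = 496.59 nm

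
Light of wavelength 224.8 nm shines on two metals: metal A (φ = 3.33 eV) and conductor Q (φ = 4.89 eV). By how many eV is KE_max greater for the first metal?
1.5600 eV

Using KE_max = hc/λ - φ for each metal:

Photon energy: E = hc/λ = 5.5153 eV

For metal A (φ₁ = 3.33 eV):
KE₁ = E - φ₁ = 5.5153 - 3.33 = 2.1853 eV

For conductor Q (φ₂ = 4.89 eV):
KE₂ = E - φ₂ = 5.5153 - 4.89 = 0.6253 eV

Difference:
ΔKE = KE₁ - KE₂ = 2.1853 - 0.6253 = 1.5600 eV

Note: The difference equals the difference in work functions: 4.89 - 3.33 = 1.56 eV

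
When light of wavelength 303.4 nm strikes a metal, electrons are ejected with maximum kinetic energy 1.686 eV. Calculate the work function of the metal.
2.40 eV

From Einstein's photoelectric equation: KE_max = hf - φ = hc/λ - φ

Rearranging for φ:
φ = hc/λ - KE_max

Calculate photon energy:
E_photon = hc/λ = 4.0865 eV

Therefore:
φ = 4.0865 - 1.686 = 2.40 eV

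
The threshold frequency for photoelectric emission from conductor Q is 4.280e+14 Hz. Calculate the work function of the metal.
1.77 eV

At the threshold frequency, photon energy equals work function:
φ = hf₀

Calculating:
φ = (6.626×10⁻³⁴ J·s)(4.280e+14 Hz)
φ = 1.77 eV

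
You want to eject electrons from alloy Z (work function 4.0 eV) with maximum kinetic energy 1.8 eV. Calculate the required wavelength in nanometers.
213.77 nm

From Einstein's equation: KE_max = hc/λ - φ

Rearranging for λ:
hc/λ = KE_max + φ
λ = hc/(KE_max + φ)

Required photon energy:
E_photon = KE_max + φ = 1.8 + 4.0 = 5.80 eV

Required wavelength:
λ = hc/E_photon = (6.626×10⁻³⁴)(3×10⁸) / (5.80 × 1.602×10⁻¹⁹)
λ = 213.77 nm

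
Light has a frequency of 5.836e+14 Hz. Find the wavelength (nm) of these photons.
513.70 nm

Using the wave equation: c = fλ

Solving for wavelength:
λ = c/f = (3×10⁸ m/s) / (5.836e+14 Hz)
λ = 513.70 nm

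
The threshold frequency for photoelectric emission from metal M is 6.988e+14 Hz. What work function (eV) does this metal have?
2.89 eV

At the threshold frequency, photon energy equals work function:
φ = hf₀

Calculating:
φ = (6.626×10⁻³⁴ J·s)(6.988e+14 Hz)
φ = 2.89 eV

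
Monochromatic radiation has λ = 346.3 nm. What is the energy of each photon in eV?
3.5803 eV

Using E = hf = hc/λ:

E = hc/λ = (6.626×10⁻³⁴ J·s)(3×10⁸ m/s) / (346.3×10⁻⁹ m)
E = 3.5803 eV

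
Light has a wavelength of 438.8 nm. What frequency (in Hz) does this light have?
6.8321e+14 Hz

Using the wave equation: c = fλ

Solving for frequency:
f = c/λ = (3×10⁸ m/s) / (438.8×10⁻⁹ m)
f = 6.8321e+14 Hz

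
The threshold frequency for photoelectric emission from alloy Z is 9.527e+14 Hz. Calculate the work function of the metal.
3.94 eV

At the threshold frequency, photon energy equals work function:
φ = hf₀

Calculating:
φ = (6.626×10⁻³⁴ J·s)(9.527e+14 Hz)
φ = 3.94 eV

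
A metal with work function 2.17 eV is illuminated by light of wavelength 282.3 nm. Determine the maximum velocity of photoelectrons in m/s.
8.8408e+05 m/s

First, find the maximum kinetic energy:
E_photon = hc/λ = 4.3919 eV
KE_max = E_photon - φ = 4.3919 - 2.17 = 2.2219 eV

Convert to Joules: KE_max = 2.2219 × 1.602×10⁻¹⁹ J = 3.5599e-19 J

Then use KE = ½mv² to find velocity:
v = √(2·KE/m) = √(2 × 3.5599e-19 J / 9.109e-31 kg)
v = 8.8408e+05 m/s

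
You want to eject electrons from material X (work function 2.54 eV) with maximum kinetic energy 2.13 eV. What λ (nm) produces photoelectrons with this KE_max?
265.49 nm

From Einstein's equation: KE_max = hc/λ - φ

Rearranging for λ:
hc/λ = KE_max + φ
λ = hc/(KE_max + φ)

Required photon energy:
E_photon = KE_max + φ = 2.13 + 2.54 = 4.67 eV

Required wavelength:
λ = hc/E_photon = (6.626×10⁻³⁴)(3×10⁸) / (4.67 × 1.602×10⁻¹⁹)
λ = 265.49 nm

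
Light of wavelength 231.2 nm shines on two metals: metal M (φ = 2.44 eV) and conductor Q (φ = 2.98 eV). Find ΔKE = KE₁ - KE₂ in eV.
0.5400 eV

Using KE_max = hc/λ - φ for each metal:

Photon energy: E = hc/λ = 5.3626 eV

For metal M (φ₁ = 2.44 eV):
KE₁ = E - φ₁ = 5.3626 - 2.44 = 2.9226 eV

For conductor Q (φ₂ = 2.98 eV):
KE₂ = E - φ₂ = 5.3626 - 2.98 = 2.3826 eV

Difference:
ΔKE = KE₁ - KE₂ = 2.9226 - 2.3826 = 0.5400 eV

Note: The difference equals the difference in work functions: 2.98 - 2.44 = 0.54 eV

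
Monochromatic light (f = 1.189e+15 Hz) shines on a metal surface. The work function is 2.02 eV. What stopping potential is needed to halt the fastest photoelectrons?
2.8973 V

The stopping potential V_s satisfies: eV_s = KE_max

First, find KE_max using Einstein's equation:
E_photon = hf = (6.626×10⁻³⁴ J·s)(1.189e+15 Hz) = 4.9173 eV
KE_max = E_photon - φ = 4.9173 - 2.02 = 2.8973 eV

Since eV_s = KE_max:
V_s = KE_max/e = 2.8973 V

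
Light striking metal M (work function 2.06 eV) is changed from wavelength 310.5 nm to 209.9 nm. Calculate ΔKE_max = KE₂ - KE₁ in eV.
1.9138 eV

Using Einstein's equation: KE_max = hc/λ - φ

For λ₁ = 310.5 nm:
KE₁ = hc/λ₁ - φ = 3.9930 - 2.06 = 1.9330 eV

For λ₂ = 209.9 nm:
KE₂ = hc/λ₂ - φ = 5.9068 - 2.06 = 3.8468 eV

Change in KE:
ΔKE = KE₂ - KE₁ = 3.8468 - 1.9330 = 1.9138 eV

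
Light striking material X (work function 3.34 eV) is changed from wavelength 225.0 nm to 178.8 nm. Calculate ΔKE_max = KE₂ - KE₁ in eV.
1.4238 eV

Using Einstein's equation: KE_max = hc/λ - φ

For λ₁ = 225.0 nm:
KE₁ = hc/λ₁ - φ = 5.5104 - 3.34 = 2.1704 eV

For λ₂ = 178.8 nm:
KE₂ = hc/λ₂ - φ = 6.9342 - 3.34 = 3.5942 eV

Change in KE:
ΔKE = KE₂ - KE₁ = 3.5942 - 2.1704 = 1.4238 eV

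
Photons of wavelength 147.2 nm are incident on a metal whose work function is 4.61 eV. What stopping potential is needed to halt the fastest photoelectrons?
3.8128 V

The stopping potential V_s satisfies: eV_s = KE_max

First, find KE_max using Einstein's equation:
E_photon = hc/λ = 8.4228 eV
KE_max = E_photon - φ = 8.4228 - 4.61 = 3.8128 eV

Since eV_s = KE_max:
V_s = KE_max/e = 3.8128 V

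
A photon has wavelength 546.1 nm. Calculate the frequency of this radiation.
5.4897e+14 Hz

Using the wave equation: c = fλ

Solving for frequency:
f = c/λ = (3×10⁸ m/s) / (546.1×10⁻⁹ m)
f = 5.4897e+14 Hz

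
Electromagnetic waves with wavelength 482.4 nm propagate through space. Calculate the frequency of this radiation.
6.2146e+14 Hz

Using the wave equation: c = fλ

Solving for frequency:
f = c/λ = (3×10⁸ m/s) / (482.4×10⁻⁹ m)
f = 6.2146e+14 Hz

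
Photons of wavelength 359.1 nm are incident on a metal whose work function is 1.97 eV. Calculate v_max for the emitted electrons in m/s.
7.2218e+05 m/s

First, find the maximum kinetic energy:
E_photon = hc/λ = 3.4526 eV
KE_max = E_photon - φ = 3.4526 - 1.97 = 1.4826 eV

Convert to Joules: KE_max = 1.4826 × 1.602×10⁻¹⁹ J = 2.3754e-19 J

Then use KE = ½mv² to find velocity:
v = √(2·KE/m) = √(2 × 2.3754e-19 J / 9.109e-31 kg)
v = 7.2218e+05 m/s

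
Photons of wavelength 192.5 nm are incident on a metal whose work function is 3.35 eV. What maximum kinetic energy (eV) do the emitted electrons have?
3.0907 eV

Using Einstein's photoelectric equation: KE_max = hf - φ = hc/λ - φ

First, calculate the photon energy:
E_photon = hc/λ = (6.626×10⁻³⁴ J·s)(3×10⁸ m/s) / (192.5×10⁻⁹ m)
E_photon = 6.4407 eV

Then, the maximum kinetic energy:
KE_max = E_photon - φ = 6.4407 eV - 3.35 eV = 3.0907 eV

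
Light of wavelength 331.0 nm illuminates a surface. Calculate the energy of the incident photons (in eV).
3.7457 eV

Using E = hf = hc/λ:

E = hc/λ = (6.626×10⁻³⁴ J·s)(3×10⁸ m/s) / (331.0×10⁻⁹ m)
E = 3.7457 eV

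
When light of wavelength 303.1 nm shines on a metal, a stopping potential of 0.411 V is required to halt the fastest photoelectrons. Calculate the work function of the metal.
3.68 eV

The stopping potential gives the maximum kinetic energy: KE_max = eV_s = 0.411 eV

From Einstein's photoelectric equation: KE_max = hc/λ - φ
Rearranging: φ = hc/λ - KE_max

Calculate photon energy:
E_photon = hc/λ = (6.626×10⁻³⁴ J·s)(3×10⁸ m/s) / (303.1×10⁻⁹ m) = 4.0905 eV

Therefore:
φ = 4.0905 - 0.411 = 3.68 eV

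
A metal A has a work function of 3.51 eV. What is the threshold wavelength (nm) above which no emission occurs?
353.23 nm

The threshold wavelength is when the photon energy equals the work function:
hc/λ₀ = φ

Solving for λ₀:
λ₀ = hc/φ = (6.626×10⁻³⁴ J·s)(3×10⁸ m/s) / (3.51 eV × 1.602×10⁻¹⁹ J/eV)
λ₀ = 353.23 nm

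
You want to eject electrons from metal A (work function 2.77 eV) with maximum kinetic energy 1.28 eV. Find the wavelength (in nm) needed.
306.13 nm

From Einstein's equation: KE_max = hc/λ - φ

Rearranging for λ:
hc/λ = KE_max + φ
λ = hc/(KE_max + φ)

Required photon energy:
E_photon = KE_max + φ = 1.28 + 2.77 = 4.05 eV

Required wavelength:
λ = hc/E_photon = (6.626×10⁻³⁴)(3×10⁸) / (4.05 × 1.602×10⁻¹⁹)
λ = 306.13 nm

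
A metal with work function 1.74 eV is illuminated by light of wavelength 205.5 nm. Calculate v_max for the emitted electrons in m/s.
1.2289e+06 m/s

First, find the maximum kinetic energy:
E_photon = hc/λ = 6.0333 eV
KE_max = E_photon - φ = 6.0333 - 1.74 = 4.2933 eV

Convert to Joules: KE_max = 4.2933 × 1.602×10⁻¹⁹ J = 6.8786e-19 J

Then use KE = ½mv² to find velocity:
v = √(2·KE/m) = √(2 × 6.8786e-19 J / 9.109e-31 kg)
v = 1.2289e+06 m/s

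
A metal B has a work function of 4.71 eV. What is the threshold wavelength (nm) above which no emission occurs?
263.24 nm

The threshold wavelength is when the photon energy equals the work function:
hc/λ₀ = φ

Solving for λ₀:
λ₀ = hc/φ = (6.626×10⁻³⁴ J·s)(3×10⁸ m/s) / (4.71 eV × 1.602×10⁻¹⁹ J/eV)
λ₀ = 263.24 nm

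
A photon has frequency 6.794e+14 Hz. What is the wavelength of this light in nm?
441.26 nm

Using the wave equation: c = fλ

Solving for wavelength:
λ = c/f = (3×10⁸ m/s) / (6.794e+14 Hz)
λ = 441.26 nm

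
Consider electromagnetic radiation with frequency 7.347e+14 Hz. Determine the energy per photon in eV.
3.0385 eV

Using E = hf:

E = hf = (6.626×10⁻³⁴ J·s)(7.347e+14 Hz)
E = 3.0385 eV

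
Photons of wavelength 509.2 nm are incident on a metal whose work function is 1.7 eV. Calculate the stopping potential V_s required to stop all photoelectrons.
0.7349 V

The stopping potential V_s satisfies: eV_s = KE_max

First, find KE_max using Einstein's equation:
E_photon = hc/λ = 2.4349 eV
KE_max = E_photon - φ = 2.4349 - 1.7 = 0.7349 eV

Since eV_s = KE_max:
V_s = KE_max/e = 0.7349 V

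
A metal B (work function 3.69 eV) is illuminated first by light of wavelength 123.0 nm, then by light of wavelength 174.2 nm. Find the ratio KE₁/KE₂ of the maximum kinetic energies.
1.8644

Using Einstein's equation: KE_max = hc/λ - φ

For λ₁ = 123.0 nm:
E₁ = hc/λ₁ = 10.0800 eV
KE₁ = E₁ - φ = 10.0800 - 3.69 = 6.3900 eV

For λ₂ = 174.2 nm:
E₂ = hc/λ₂ = 7.1173 eV
KE₂ = E₂ - φ = 7.1173 - 3.69 = 3.4273 eV

Ratio: KE₁/KE₂ = 6.3900/3.4273 = 1.8644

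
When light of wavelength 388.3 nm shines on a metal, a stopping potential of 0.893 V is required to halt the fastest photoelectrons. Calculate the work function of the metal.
2.30 eV

The stopping potential gives the maximum kinetic energy: KE_max = eV_s = 0.893 eV

From Einstein's photoelectric equation: KE_max = hc/λ - φ
Rearranging: φ = hc/λ - KE_max

Calculate photon energy:
E_photon = hc/λ = (6.626×10⁻³⁴ J·s)(3×10⁸ m/s) / (388.3×10⁻⁹ m) = 3.1930 eV

Therefore:
φ = 3.1930 - 0.893 = 2.30 eV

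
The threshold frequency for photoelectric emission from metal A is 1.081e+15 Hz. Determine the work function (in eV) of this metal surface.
4.47 eV

At the threshold frequency, photon energy equals work function:
φ = hf₀

Calculating:
φ = (6.626×10⁻³⁴ J·s)(1.081e+15 Hz)
φ = 4.47 eV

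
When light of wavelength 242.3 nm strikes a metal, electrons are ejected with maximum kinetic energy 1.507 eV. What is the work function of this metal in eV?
3.61 eV

From Einstein's photoelectric equation: KE_max = hf - φ = hc/λ - φ

Rearranging for φ:
φ = hc/λ - KE_max

Calculate photon energy:
E_photon = hc/λ = 5.1170 eV

Therefore:
φ = 5.1170 - 1.507 = 3.61 eV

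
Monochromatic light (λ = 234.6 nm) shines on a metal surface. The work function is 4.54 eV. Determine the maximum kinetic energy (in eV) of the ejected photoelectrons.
0.7449 eV

Using Einstein's photoelectric equation: KE_max = hf - φ = hc/λ - φ

First, calculate the photon energy:
E_photon = hc/λ = (6.626×10⁻³⁴ J·s)(3×10⁸ m/s) / (234.6×10⁻⁹ m)
E_photon = 5.2849 eV

Then, the maximum kinetic energy:
KE_max = E_photon - φ = 5.2849 eV - 4.54 eV = 0.7449 eV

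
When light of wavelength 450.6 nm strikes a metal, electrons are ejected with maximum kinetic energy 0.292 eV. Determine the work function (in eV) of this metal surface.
2.46 eV

From Einstein's photoelectric equation: KE_max = hf - φ = hc/λ - φ

Rearranging for φ:
φ = hc/λ - KE_max

Calculate photon energy:
E_photon = hc/λ = 2.7515 eV

Therefore:
φ = 2.7515 - 0.292 = 2.46 eV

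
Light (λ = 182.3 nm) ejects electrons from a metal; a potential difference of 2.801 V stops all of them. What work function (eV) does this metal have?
4.00 eV

The stopping potential gives the maximum kinetic energy: KE_max = eV_s = 2.801 eV

From Einstein's photoelectric equation: KE_max = hc/λ - φ
Rearranging: φ = hc/λ - KE_max

Calculate photon energy:
E_photon = hc/λ = (6.626×10⁻³⁴ J·s)(3×10⁸ m/s) / (182.3×10⁻⁹ m) = 6.8011 eV

Therefore:
φ = 6.8011 - 2.801 = 4.00 eV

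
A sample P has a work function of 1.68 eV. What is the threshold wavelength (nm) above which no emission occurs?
738.00 nm

The threshold wavelength is when the photon energy equals the work function:
hc/λ₀ = φ

Solving for λ₀:
λ₀ = hc/φ = (6.626×10⁻³⁴ J·s)(3×10⁸ m/s) / (1.68 eV × 1.602×10⁻¹⁹ J/eV)
λ₀ = 738.00 nm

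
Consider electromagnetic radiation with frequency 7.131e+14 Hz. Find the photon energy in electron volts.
2.9491 eV

Using E = hf:

E = hf = (6.626×10⁻³⁴ J·s)(7.131e+14 Hz)
E = 2.9491 eV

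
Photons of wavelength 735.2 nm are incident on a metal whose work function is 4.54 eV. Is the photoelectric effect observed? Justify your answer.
No

For photoemission, the photon energy must exceed the work function.

Photon energy: E = hc/λ = 1.6864 eV
Work function: φ = 4.54 eV

Since E_photon (1.6864 eV) < φ (4.54 eV), photoemission will NOT occur.
The threshold wavelength is λ₀ = hc/φ = 273.1 nm.
Since 735.2 nm > 273.1 nm, the photons lack sufficient energy.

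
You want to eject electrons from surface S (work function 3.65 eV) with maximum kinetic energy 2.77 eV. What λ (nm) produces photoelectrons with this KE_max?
193.12 nm

From Einstein's equation: KE_max = hc/λ - φ

Rearranging for λ:
hc/λ = KE_max + φ
λ = hc/(KE_max + φ)

Required photon energy:
E_photon = KE_max + φ = 2.77 + 3.65 = 6.42 eV

Required wavelength:
λ = hc/E_photon = (6.626×10⁻³⁴)(3×10⁸) / (6.42 × 1.602×10⁻¹⁹)
λ = 193.12 nm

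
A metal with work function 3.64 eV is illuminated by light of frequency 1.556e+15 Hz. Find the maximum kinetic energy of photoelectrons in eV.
2.7951 eV

Using Einstein's photoelectric equation: KE_max = hf - φ

First, calculate the photon energy:
E_photon = hf = (6.626×10⁻³⁴ J·s)(1.556e+15 Hz)
E_photon = 6.4351 eV

Then, the maximum kinetic energy:
KE_max = E_photon - φ = 6.4351 eV - 3.64 eV = 2.7951 eV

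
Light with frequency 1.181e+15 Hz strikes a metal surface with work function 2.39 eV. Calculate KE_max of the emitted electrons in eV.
2.4942 eV

Using Einstein's photoelectric equation: KE_max = hf - φ

First, calculate the photon energy:
E_photon = hf = (6.626×10⁻³⁴ J·s)(1.181e+15 Hz)
E_photon = 4.8842 eV

Then, the maximum kinetic energy:
KE_max = E_photon - φ = 4.8842 eV - 2.39 eV = 2.4942 eV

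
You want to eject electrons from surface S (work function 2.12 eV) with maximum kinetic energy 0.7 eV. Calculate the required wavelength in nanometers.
439.66 nm

From Einstein's equation: KE_max = hc/λ - φ

Rearranging for λ:
hc/λ = KE_max + φ
λ = hc/(KE_max + φ)

Required photon energy:
E_photon = KE_max + φ = 0.7 + 2.12 = 2.82 eV

Required wavelength:
λ = hc/E_photon = (6.626×10⁻³⁴)(3×10⁸) / (2.82 × 1.602×10⁻¹⁹)
λ = 439.66 nm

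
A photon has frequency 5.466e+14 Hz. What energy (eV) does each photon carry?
2.2606 eV

Using E = hf:

E = hf = (6.626×10⁻³⁴ J·s)(5.466e+14 Hz)
E = 2.2606 eV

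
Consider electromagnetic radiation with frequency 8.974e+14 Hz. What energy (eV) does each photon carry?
3.7113 eV

Using E = hf:

E = hf = (6.626×10⁻³⁴ J·s)(8.974e+14 Hz)
E = 3.7113 eV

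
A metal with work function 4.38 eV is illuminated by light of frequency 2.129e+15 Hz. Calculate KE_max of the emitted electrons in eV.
4.4248 eV

Using Einstein's photoelectric equation: KE_max = hf - φ

First, calculate the photon energy:
E_photon = hf = (6.626×10⁻³⁴ J·s)(2.129e+15 Hz)
E_photon = 8.8048 eV

Then, the maximum kinetic energy:
KE_max = E_photon - φ = 8.8048 eV - 4.38 eV = 4.4248 eV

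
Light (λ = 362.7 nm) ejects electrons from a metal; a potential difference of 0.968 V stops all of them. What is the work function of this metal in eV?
2.45 eV

The stopping potential gives the maximum kinetic energy: KE_max = eV_s = 0.968 eV

From Einstein's photoelectric equation: KE_max = hc/λ - φ
Rearranging: φ = hc/λ - KE_max

Calculate photon energy:
E_photon = hc/λ = (6.626×10⁻³⁴ J·s)(3×10⁸ m/s) / (362.7×10⁻⁹ m) = 3.4184 eV

Therefore:
φ = 3.4184 - 0.968 = 2.45 eV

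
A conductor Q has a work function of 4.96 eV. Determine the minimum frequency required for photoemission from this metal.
1.1993e+15 Hz

The threshold frequency is when the photon energy equals the work function:
hf₀ = φ

Solving for f₀:
f₀ = φ/h = (4.96 eV × 1.602×10⁻¹⁹ J/eV) / (6.626×10⁻³⁴ J·s)
f₀ = 1.1993e+15 Hz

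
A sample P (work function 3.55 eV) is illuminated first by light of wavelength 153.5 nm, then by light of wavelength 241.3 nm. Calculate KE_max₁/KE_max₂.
2.8505

Using Einstein's equation: KE_max = hc/λ - φ

For λ₁ = 153.5 nm:
E₁ = hc/λ₁ = 8.0771 eV
KE₁ = E₁ - φ = 8.0771 - 3.55 = 4.5271 eV

For λ₂ = 241.3 nm:
E₂ = hc/λ₂ = 5.1382 eV
KE₂ = E₂ - φ = 5.1382 - 3.55 = 1.5882 eV

Ratio: KE₁/KE₂ = 4.5271/1.5882 = 2.8505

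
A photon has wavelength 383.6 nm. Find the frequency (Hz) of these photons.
7.8152e+14 Hz

Using the wave equation: c = fλ

Solving for frequency:
f = c/λ = (3×10⁸ m/s) / (383.6×10⁻⁹ m)
f = 7.8152e+14 Hz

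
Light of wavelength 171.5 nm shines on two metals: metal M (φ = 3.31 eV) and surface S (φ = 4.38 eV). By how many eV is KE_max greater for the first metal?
1.0700 eV

Using KE_max = hc/λ - φ for each metal:

Photon energy: E = hc/λ = 7.2294 eV

For metal M (φ₁ = 3.31 eV):
KE₁ = E - φ₁ = 7.2294 - 3.31 = 3.9194 eV

For surface S (φ₂ = 4.38 eV):
KE₂ = E - φ₂ = 7.2294 - 4.38 = 2.8494 eV

Difference:
ΔKE = KE₁ - KE₂ = 3.9194 - 2.8494 = 1.0700 eV

Note: The difference equals the difference in work functions: 4.38 - 3.31 = 1.07 eV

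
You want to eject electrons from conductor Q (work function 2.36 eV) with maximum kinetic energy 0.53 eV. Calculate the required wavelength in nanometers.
429.01 nm

From Einstein's equation: KE_max = hc/λ - φ

Rearranging for λ:
hc/λ = KE_max + φ
λ = hc/(KE_max + φ)

Required photon energy:
E_photon = KE_max + φ = 0.53 + 2.36 = 2.89 eV

Required wavelength:
λ = hc/E_photon = (6.626×10⁻³⁴)(3×10⁸) / (2.89 × 1.602×10⁻¹⁹)
λ = 429.01 nm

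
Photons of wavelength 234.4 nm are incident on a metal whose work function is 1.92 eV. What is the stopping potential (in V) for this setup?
3.3694 V

The stopping potential V_s satisfies: eV_s = KE_max

First, find KE_max using Einstein's equation:
E_photon = hc/λ = 5.2894 eV
KE_max = E_photon - φ = 5.2894 - 1.92 = 3.3694 eV

Since eV_s = KE_max:
V_s = KE_max/e = 3.3694 V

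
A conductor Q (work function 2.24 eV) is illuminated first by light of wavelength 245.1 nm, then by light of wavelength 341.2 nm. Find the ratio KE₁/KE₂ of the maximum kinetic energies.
2.0222

Using Einstein's equation: KE_max = hc/λ - φ

For λ₁ = 245.1 nm:
E₁ = hc/λ₁ = 5.0585 eV
KE₁ = E₁ - φ = 5.0585 - 2.24 = 2.8185 eV

For λ₂ = 341.2 nm:
E₂ = hc/λ₂ = 3.6338 eV
KE₂ = E₂ - φ = 3.6338 - 2.24 = 1.3938 eV

Ratio: KE₁/KE₂ = 2.8185/1.3938 = 2.0222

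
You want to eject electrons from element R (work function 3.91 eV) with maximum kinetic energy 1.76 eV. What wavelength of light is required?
218.67 nm

From Einstein's equation: KE_max = hc/λ - φ

Rearranging for λ:
hc/λ = KE_max + φ
λ = hc/(KE_max + φ)

Required photon energy:
E_photon = KE_max + φ = 1.76 + 3.91 = 5.67 eV

Required wavelength:
λ = hc/E_photon = (6.626×10⁻³⁴)(3×10⁸) / (5.67 × 1.602×10⁻¹⁹)
λ = 218.67 nm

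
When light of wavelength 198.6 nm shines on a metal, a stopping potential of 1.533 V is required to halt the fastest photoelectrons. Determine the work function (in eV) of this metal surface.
4.71 eV

The stopping potential gives the maximum kinetic energy: KE_max = eV_s = 1.533 eV

From Einstein's photoelectric equation: KE_max = hc/λ - φ
Rearranging: φ = hc/λ - KE_max

Calculate photon energy:
E_photon = hc/λ = (6.626×10⁻³⁴ J·s)(3×10⁸ m/s) / (198.6×10⁻⁹ m) = 6.2429 eV

Therefore:
φ = 6.2429 - 1.533 = 4.71 eV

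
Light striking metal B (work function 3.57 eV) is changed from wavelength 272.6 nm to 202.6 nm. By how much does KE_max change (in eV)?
1.5714 eV

Using Einstein's equation: KE_max = hc/λ - φ

For λ₁ = 272.6 nm:
KE₁ = hc/λ₁ - φ = 4.5482 - 3.57 = 0.9782 eV

For λ₂ = 202.6 nm:
KE₂ = hc/λ₂ - φ = 6.1197 - 3.57 = 2.5497 eV

Change in KE:
ΔKE = KE₂ - KE₁ = 2.5497 - 0.9782 = 1.5714 eV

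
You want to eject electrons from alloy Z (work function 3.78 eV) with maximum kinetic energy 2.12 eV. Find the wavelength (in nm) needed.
210.14 nm

From Einstein's equation: KE_max = hc/λ - φ

Rearranging for λ:
hc/λ = KE_max + φ
λ = hc/(KE_max + φ)

Required photon energy:
E_photon = KE_max + φ = 2.12 + 3.78 = 5.90 eV

Required wavelength:
λ = hc/E_photon = (6.626×10⁻³⁴)(3×10⁸) / (5.90 × 1.602×10⁻¹⁹)
λ = 210.14 nm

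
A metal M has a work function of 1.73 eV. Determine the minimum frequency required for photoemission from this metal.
4.1831e+14 Hz

The threshold frequency is when the photon energy equals the work function:
hf₀ = φ

Solving for f₀:
f₀ = φ/h = (1.73 eV × 1.602×10⁻¹⁹ J/eV) / (6.626×10⁻³⁴ J·s)
f₀ = 4.1831e+14 Hz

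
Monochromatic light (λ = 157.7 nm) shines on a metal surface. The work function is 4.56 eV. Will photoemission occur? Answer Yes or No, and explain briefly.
Yes

For photoemission, the photon energy must exceed the work function.

Photon energy: E = hc/λ = 7.8620 eV
Work function: φ = 4.56 eV

Since E_photon (7.8620 eV) > φ (4.56 eV), photoemission WILL occur.
The threshold wavelength is λ₀ = hc/φ = 271.9 nm.
Since 157.7 nm < 271.9 nm, the light has sufficient energy.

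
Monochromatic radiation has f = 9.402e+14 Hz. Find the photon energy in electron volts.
3.8884 eV

Using E = hf:

E = hf = (6.626×10⁻³⁴ J·s)(9.402e+14 Hz)
E = 3.8884 eV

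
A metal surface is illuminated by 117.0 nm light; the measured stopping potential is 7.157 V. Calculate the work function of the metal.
3.44 eV

The stopping potential gives the maximum kinetic energy: KE_max = eV_s = 7.157 eV

From Einstein's photoelectric equation: KE_max = hc/λ - φ
Rearranging: φ = hc/λ - KE_max

Calculate photon energy:
E_photon = hc/λ = (6.626×10⁻³⁴ J·s)(3×10⁸ m/s) / (117.0×10⁻⁹ m) = 10.5969 eV

Therefore:
φ = 10.5969 - 7.157 = 3.44 eV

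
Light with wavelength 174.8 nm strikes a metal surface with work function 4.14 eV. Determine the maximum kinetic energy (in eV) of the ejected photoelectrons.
2.9529 eV

Using Einstein's photoelectric equation: KE_max = hf - φ = hc/λ - φ

First, calculate the photon energy:
E_photon = hc/λ = (6.626×10⁻³⁴ J·s)(3×10⁸ m/s) / (174.8×10⁻⁹ m)
E_photon = 7.0929 eV

Then, the maximum kinetic energy:
KE_max = E_photon - φ = 7.0929 eV - 4.14 eV = 2.9529 eV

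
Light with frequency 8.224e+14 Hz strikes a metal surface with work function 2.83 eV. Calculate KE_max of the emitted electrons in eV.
0.5712 eV

Using Einstein's photoelectric equation: KE_max = hf - φ

First, calculate the photon energy:
E_photon = hf = (6.626×10⁻³⁴ J·s)(8.224e+14 Hz)
E_photon = 3.4012 eV

Then, the maximum kinetic energy:
KE_max = E_photon - φ = 3.4012 eV - 2.83 eV = 0.5712 eV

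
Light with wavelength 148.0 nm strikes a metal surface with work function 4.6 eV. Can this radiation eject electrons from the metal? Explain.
Yes

For photoemission, the photon energy must exceed the work function.

Photon energy: E = hc/λ = 8.3773 eV
Work function: φ = 4.6 eV

Since E_photon (8.3773 eV) > φ (4.6 eV), photoemission WILL occur.
The threshold wavelength is λ₀ = hc/φ = 269.5 nm.
Since 148.0 nm < 269.5 nm, the light has sufficient energy.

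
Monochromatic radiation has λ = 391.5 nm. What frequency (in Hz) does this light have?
7.6575e+14 Hz

Using the wave equation: c = fλ

Solving for frequency:
f = c/λ = (3×10⁸ m/s) / (391.5×10⁻⁹ m)
f = 7.6575e+14 Hz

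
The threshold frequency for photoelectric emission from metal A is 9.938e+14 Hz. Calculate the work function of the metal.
4.11 eV

At the threshold frequency, photon energy equals work function:
φ = hf₀

Calculating:
φ = (6.626×10⁻³⁴ J·s)(9.938e+14 Hz)
φ = 4.11 eV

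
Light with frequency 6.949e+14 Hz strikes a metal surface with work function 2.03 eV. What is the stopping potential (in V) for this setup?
0.8439 V

The stopping potential V_s satisfies: eV_s = KE_max

First, find KE_max using Einstein's equation:
E_photon = hf = (6.626×10⁻³⁴ J·s)(6.949e+14 Hz) = 2.8739 eV
KE_max = E_photon - φ = 2.8739 - 2.03 = 0.8439 eV

Since eV_s = KE_max:
V_s = KE_max/e = 0.8439 V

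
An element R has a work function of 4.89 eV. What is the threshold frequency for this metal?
1.1824e+15 Hz

The threshold frequency is when the photon energy equals the work function:
hf₀ = φ

Solving for f₀:
f₀ = φ/h = (4.89 eV × 1.602×10⁻¹⁹ J/eV) / (6.626×10⁻³⁴ J·s)
f₀ = 1.1824e+15 Hz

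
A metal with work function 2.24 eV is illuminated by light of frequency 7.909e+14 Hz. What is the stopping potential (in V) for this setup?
1.0309 V

The stopping potential V_s satisfies: eV_s = KE_max

First, find KE_max using Einstein's equation:
E_photon = hf = (6.626×10⁻³⁴ J·s)(7.909e+14 Hz) = 3.2709 eV
KE_max = E_photon - φ = 3.2709 - 2.24 = 1.0309 eV

Since eV_s = KE_max:
V_s = KE_max/e = 1.0309 V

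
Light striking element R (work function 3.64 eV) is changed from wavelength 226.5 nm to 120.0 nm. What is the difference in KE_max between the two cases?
4.8581 eV

Using Einstein's equation: KE_max = hc/λ - φ

For λ₁ = 226.5 nm:
KE₁ = hc/λ₁ - φ = 5.4739 - 3.64 = 1.8339 eV

For λ₂ = 120.0 nm:
KE₂ = hc/λ₂ - φ = 10.3320 - 3.64 = 6.6920 eV

Change in KE:
ΔKE = KE₂ - KE₁ = 6.6920 - 1.8339 = 4.8581 eV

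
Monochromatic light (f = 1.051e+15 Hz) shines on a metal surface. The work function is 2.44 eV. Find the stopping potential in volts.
1.9066 V

The stopping potential V_s satisfies: eV_s = KE_max

First, find KE_max using Einstein's equation:
E_photon = hf = (6.626×10⁻³⁴ J·s)(1.051e+15 Hz) = 4.3466 eV
KE_max = E_photon - φ = 4.3466 - 2.44 = 1.9066 eV

Since eV_s = KE_max:
V_s = KE_max/e = 1.9066 V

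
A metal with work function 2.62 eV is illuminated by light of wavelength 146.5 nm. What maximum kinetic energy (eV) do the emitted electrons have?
5.8431 eV

Using Einstein's photoelectric equation: KE_max = hf - φ = hc/λ - φ

First, calculate the photon energy:
E_photon = hc/λ = (6.626×10⁻³⁴ J·s)(3×10⁸ m/s) / (146.5×10⁻⁹ m)
E_photon = 8.4631 eV

Then, the maximum kinetic energy:
KE_max = E_photon - φ = 8.4631 eV - 2.62 eV = 5.8431 eV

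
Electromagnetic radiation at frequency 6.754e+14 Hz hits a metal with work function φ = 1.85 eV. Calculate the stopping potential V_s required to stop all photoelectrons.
0.9432 V

The stopping potential V_s satisfies: eV_s = KE_max

First, find KE_max using Einstein's equation:
E_photon = hf = (6.626×10⁻³⁴ J·s)(6.754e+14 Hz) = 2.7932 eV
KE_max = E_photon - φ = 2.7932 - 1.85 = 0.9432 eV

Since eV_s = KE_max:
V_s = KE_max/e = 0.9432 V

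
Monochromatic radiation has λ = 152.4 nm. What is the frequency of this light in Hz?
1.9671e+15 Hz

Using the wave equation: c = fλ

Solving for frequency:
f = c/λ = (3×10⁸ m/s) / (152.4×10⁻⁹ m)
f = 1.9671e+15 Hz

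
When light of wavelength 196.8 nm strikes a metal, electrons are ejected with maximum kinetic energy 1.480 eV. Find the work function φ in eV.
4.82 eV

From Einstein's photoelectric equation: KE_max = hf - φ = hc/λ - φ

Rearranging for φ:
φ = hc/λ - KE_max

Calculate photon energy:
E_photon = hc/λ = 6.3000 eV

Therefore:
φ = 6.3000 - 1.480 = 4.82 eV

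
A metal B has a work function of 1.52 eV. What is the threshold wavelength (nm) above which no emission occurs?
815.69 nm

The threshold wavelength is when the photon energy equals the work function:
hc/λ₀ = φ

Solving for λ₀:
λ₀ = hc/φ = (6.626×10⁻³⁴ J·s)(3×10⁸ m/s) / (1.52 eV × 1.602×10⁻¹⁹ J/eV)
λ₀ = 815.69 nm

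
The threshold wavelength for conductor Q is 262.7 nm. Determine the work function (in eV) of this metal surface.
4.72 eV

At the threshold wavelength, photon energy equals work function:
φ = hc/λ₀

Calculating:
φ = (6.626×10⁻³⁴ J·s)(3×10⁸ m/s) / (262.7×10⁻⁹ m)
φ = 4.72 eV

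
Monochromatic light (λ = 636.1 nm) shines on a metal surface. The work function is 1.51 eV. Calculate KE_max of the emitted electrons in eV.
0.4391 eV

Using Einstein's photoelectric equation: KE_max = hf - φ = hc/λ - φ

First, calculate the photon energy:
E_photon = hc/λ = (6.626×10⁻³⁴ J·s)(3×10⁸ m/s) / (636.1×10⁻⁹ m)
E_photon = 1.9491 eV

Then, the maximum kinetic energy:
KE_max = E_photon - φ = 1.9491 eV - 1.51 eV = 0.4391 eV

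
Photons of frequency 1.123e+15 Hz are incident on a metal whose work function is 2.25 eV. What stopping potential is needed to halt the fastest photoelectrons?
2.3944 V

The stopping potential V_s satisfies: eV_s = KE_max

First, find KE_max using Einstein's equation:
E_photon = hf = (6.626×10⁻³⁴ J·s)(1.123e+15 Hz) = 4.6444 eV
KE_max = E_photon - φ = 4.6444 - 2.25 = 2.3944 eV

Since eV_s = KE_max:
V_s = KE_max/e = 2.3944 V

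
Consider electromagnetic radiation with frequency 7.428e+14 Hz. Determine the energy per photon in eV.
3.0720 eV

Using E = hf:

E = hf = (6.626×10⁻³⁴ J·s)(7.428e+14 Hz)
E = 3.0720 eV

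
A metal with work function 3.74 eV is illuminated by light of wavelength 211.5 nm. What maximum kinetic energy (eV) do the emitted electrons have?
2.1221 eV

Using Einstein's photoelectric equation: KE_max = hf - φ = hc/λ - φ

First, calculate the photon energy:
E_photon = hc/λ = (6.626×10⁻³⁴ J·s)(3×10⁸ m/s) / (211.5×10⁻⁹ m)
E_photon = 5.8621 eV

Then, the maximum kinetic energy:
KE_max = E_photon - φ = 5.8621 eV - 3.74 eV = 2.1221 eV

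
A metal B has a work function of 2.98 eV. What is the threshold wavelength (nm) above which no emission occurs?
416.05 nm

The threshold wavelength is when the photon energy equals the work function:
hc/λ₀ = φ

Solving for λ₀:
λ₀ = hc/φ = (6.626×10⁻³⁴ J·s)(3×10⁸ m/s) / (2.98 eV × 1.602×10⁻¹⁹ J/eV)
λ₀ = 416.05 nm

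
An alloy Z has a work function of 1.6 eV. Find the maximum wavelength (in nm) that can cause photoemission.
774.90 nm

The threshold wavelength is when the photon energy equals the work function:
hc/λ₀ = φ

Solving for λ₀:
λ₀ = hc/φ = (6.626×10⁻³⁴ J·s)(3×10⁸ m/s) / (1.6 eV × 1.602×10⁻¹⁹ J/eV)
λ₀ = 774.90 nm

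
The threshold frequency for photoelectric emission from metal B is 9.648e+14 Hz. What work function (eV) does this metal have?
3.99 eV

At the threshold frequency, photon energy equals work function:
φ = hf₀

Calculating:
φ = (6.626×10⁻³⁴ J·s)(9.648e+14 Hz)
φ = 3.99 eV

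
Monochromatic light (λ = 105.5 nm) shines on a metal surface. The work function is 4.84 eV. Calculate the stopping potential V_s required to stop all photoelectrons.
6.9121 V

The stopping potential V_s satisfies: eV_s = KE_max

First, find KE_max using Einstein's equation:
E_photon = hc/λ = 11.7521 eV
KE_max = E_photon - φ = 11.7521 - 4.84 = 6.9121 eV

Since eV_s = KE_max:
V_s = KE_max/e = 6.9121 V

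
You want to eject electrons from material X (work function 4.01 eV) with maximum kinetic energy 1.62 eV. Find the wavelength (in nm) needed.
220.22 nm

From Einstein's equation: KE_max = hc/λ - φ

Rearranging for λ:
hc/λ = KE_max + φ
λ = hc/(KE_max + φ)

Required photon energy:
E_photon = KE_max + φ = 1.62 + 4.01 = 5.63 eV

Required wavelength:
λ = hc/E_photon = (6.626×10⁻³⁴)(3×10⁸) / (5.63 × 1.602×10⁻¹⁹)
λ = 220.22 nm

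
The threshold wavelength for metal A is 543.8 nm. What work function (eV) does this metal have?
2.28 eV

At the threshold wavelength, photon energy equals work function:
φ = hc/λ₀

Calculating:
φ = (6.626×10⁻³⁴ J·s)(3×10⁸ m/s) / (543.8×10⁻⁹ m)
φ = 2.28 eV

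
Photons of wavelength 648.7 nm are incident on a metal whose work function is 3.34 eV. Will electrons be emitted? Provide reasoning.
No

For photoemission, the photon energy must exceed the work function.

Photon energy: E = hc/λ = 1.9113 eV
Work function: φ = 3.34 eV

Since E_photon (1.9113 eV) < φ (3.34 eV), photoemission will NOT occur.
The threshold wavelength is λ₀ = hc/φ = 371.2 nm.
Since 648.7 nm > 371.2 nm, the photons lack sufficient energy.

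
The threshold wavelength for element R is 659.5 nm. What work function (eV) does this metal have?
1.88 eV

At the threshold wavelength, photon energy equals work function:
φ = hc/λ₀

Calculating:
φ = (6.626×10⁻³⁴ J·s)(3×10⁸ m/s) / (659.5×10⁻⁹ m)
φ = 1.88 eV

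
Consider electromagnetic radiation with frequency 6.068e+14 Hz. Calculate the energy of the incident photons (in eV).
2.5095 eV

Using E = hf:

E = hf = (6.626×10⁻³⁴ J·s)(6.068e+14 Hz)
E = 2.5095 eV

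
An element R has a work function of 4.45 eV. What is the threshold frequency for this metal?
1.0760e+15 Hz

The threshold frequency is when the photon energy equals the work function:
hf₀ = φ

Solving for f₀:
f₀ = φ/h = (4.45 eV × 1.602×10⁻¹⁹ J/eV) / (6.626×10⁻³⁴ J·s)
f₀ = 1.0760e+15 Hz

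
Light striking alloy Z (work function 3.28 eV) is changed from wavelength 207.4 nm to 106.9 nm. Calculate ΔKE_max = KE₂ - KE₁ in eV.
5.6201 eV

Using Einstein's equation: KE_max = hc/λ - φ

For λ₁ = 207.4 nm:
KE₁ = hc/λ₁ - φ = 5.9780 - 3.28 = 2.6980 eV

For λ₂ = 106.9 nm:
KE₂ = hc/λ₂ - φ = 11.5981 - 3.28 = 8.3181 eV

Change in KE:
ΔKE = KE₂ - KE₁ = 8.3181 - 2.6980 = 5.6201 eV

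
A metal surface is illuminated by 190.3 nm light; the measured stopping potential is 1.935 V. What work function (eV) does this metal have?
4.58 eV

The stopping potential gives the maximum kinetic energy: KE_max = eV_s = 1.935 eV

From Einstein's photoelectric equation: KE_max = hc/λ - φ
Rearranging: φ = hc/λ - KE_max

Calculate photon energy:
E_photon = hc/λ = (6.626×10⁻³⁴ J·s)(3×10⁸ m/s) / (190.3×10⁻⁹ m) = 6.5152 eV

Therefore:
φ = 6.5152 - 1.935 = 4.58 eV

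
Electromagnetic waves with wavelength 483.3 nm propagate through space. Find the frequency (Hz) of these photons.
6.2030e+14 Hz

Using the wave equation: c = fλ

Solving for frequency:
f = c/λ = (3×10⁸ m/s) / (483.3×10⁻⁹ m)
f = 6.2030e+14 Hz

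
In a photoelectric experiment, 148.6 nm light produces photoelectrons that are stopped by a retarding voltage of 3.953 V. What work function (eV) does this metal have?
4.39 eV

The stopping potential gives the maximum kinetic energy: KE_max = eV_s = 3.953 eV

From Einstein's photoelectric equation: KE_max = hc/λ - φ
Rearranging: φ = hc/λ - KE_max

Calculate photon energy:
E_photon = hc/λ = (6.626×10⁻³⁴ J·s)(3×10⁸ m/s) / (148.6×10⁻⁹ m) = 8.3435 eV

Therefore:
φ = 8.3435 - 3.953 = 4.39 eV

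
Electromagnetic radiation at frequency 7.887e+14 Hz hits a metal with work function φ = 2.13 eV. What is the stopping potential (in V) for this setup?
1.1318 V

The stopping potential V_s satisfies: eV_s = KE_max

First, find KE_max using Einstein's equation:
E_photon = hf = (6.626×10⁻³⁴ J·s)(7.887e+14 Hz) = 3.2618 eV
KE_max = E_photon - φ = 3.2618 - 2.13 = 1.1318 eV

Since eV_s = KE_max:
V_s = KE_max/e = 1.1318 V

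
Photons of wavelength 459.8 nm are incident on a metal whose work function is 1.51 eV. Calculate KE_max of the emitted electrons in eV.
1.1865 eV

Using Einstein's photoelectric equation: KE_max = hf - φ = hc/λ - φ

First, calculate the photon energy:
E_photon = hc/λ = (6.626×10⁻³⁴ J·s)(3×10⁸ m/s) / (459.8×10⁻⁹ m)
E_photon = 2.6965 eV

Then, the maximum kinetic energy:
KE_max = E_photon - φ = 2.6965 eV - 1.51 eV = 1.1865 eV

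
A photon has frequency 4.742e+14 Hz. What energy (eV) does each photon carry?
1.9611 eV

Using E = hf:

E = hf = (6.626×10⁻³⁴ J·s)(4.742e+14 Hz)
E = 1.9611 eV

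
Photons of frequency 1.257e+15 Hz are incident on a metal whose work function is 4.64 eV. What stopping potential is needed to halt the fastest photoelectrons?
0.5585 V

The stopping potential V_s satisfies: eV_s = KE_max

First, find KE_max using Einstein's equation:
E_photon = hf = (6.626×10⁻³⁴ J·s)(1.257e+15 Hz) = 5.1985 eV
KE_max = E_photon - φ = 5.1985 - 4.64 = 0.5585 eV

Since eV_s = KE_max:
V_s = KE_max/e = 0.5585 V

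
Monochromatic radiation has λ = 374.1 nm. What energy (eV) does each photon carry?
3.3142 eV

Using E = hf = hc/λ:

E = hc/λ = (6.626×10⁻³⁴ J·s)(3×10⁸ m/s) / (374.1×10⁻⁹ m)
E = 3.3142 eV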